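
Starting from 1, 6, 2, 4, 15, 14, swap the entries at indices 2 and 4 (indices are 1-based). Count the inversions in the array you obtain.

Positions 2 and 4 hold 6 and 4; after swapping, the array is [1, 4, 2, 6, 15, 14].
Count, for each position, how many later elements it exceeds:
1: 0
4: 1
2: 0
6: 0
15: 1
14: 0
Sum: 0 + 1 + 0 + 0 + 1 + 0 = 2

2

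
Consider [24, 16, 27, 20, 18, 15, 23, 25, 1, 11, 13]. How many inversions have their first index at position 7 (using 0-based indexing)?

3 such elements

The element at index 7 is 25.
Elements after it: 1, 11, 13
Those smaller than 25: 1, 11, 13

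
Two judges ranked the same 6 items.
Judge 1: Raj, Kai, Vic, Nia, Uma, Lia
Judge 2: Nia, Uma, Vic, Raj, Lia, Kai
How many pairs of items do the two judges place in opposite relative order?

Assign each item its position (1..6) in the first ordering, then rewrite the second ordering as that position sequence:
positions: Raj→1, Kai→2, Vic→3, Nia→4, Uma→5, Lia→6
second ordering as positions: [4, 5, 3, 1, 6, 2]
Discordant pairs = inversions in this position sequence.
4: 3, 1, 2 → 3
5: 3, 1, 2 → 3
3: 1, 2 → 2
1: 0
6: 2 → 1
2: 0
Total: 3 + 3 + 2 + 0 + 1 + 0 = 9

There are 9 discordant pairs.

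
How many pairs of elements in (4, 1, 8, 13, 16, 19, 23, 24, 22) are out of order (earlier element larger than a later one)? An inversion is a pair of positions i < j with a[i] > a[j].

For each element, count later entries that are smaller:
4 → 1 → 1
1 → none → 0
8 → none → 0
13 → none → 0
16 → none → 0
19 → none → 0
23 → 22 → 1
24 → 22 → 1
22 → none → 0
Sum: 1 + 0 + 0 + 0 + 0 + 0 + 1 + 1 + 0 = 3

3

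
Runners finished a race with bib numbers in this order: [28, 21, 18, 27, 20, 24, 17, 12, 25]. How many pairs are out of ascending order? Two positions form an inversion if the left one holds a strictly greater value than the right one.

For each element, count later entries that are smaller:
28 → 21, 18, 27, 20, 24, 17, 12, 25 → 8
21 → 18, 20, 17, 12 → 4
18 → 17, 12 → 2
27 → 20, 24, 17, 12, 25 → 5
20 → 17, 12 → 2
24 → 17, 12 → 2
17 → 12 → 1
12 → none → 0
25 → none → 0
Sum: 8 + 4 + 2 + 5 + 2 + 2 + 1 + 0 + 0 = 24

24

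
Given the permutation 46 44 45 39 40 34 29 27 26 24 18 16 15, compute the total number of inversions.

For each element, count later entries that are smaller:
46: 12
44: 10
45: 10
39: 8
40: 8
34: 7
29: 6
27: 5
26: 4
24: 3
18: 2
16: 1
15: 0
Sum: 12 + 10 + 10 + 8 + 8 + 7 + 6 + 5 + 4 + 3 + 2 + 1 + 0 = 76

76 inversions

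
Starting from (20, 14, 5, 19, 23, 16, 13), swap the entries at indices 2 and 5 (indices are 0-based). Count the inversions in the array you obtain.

Positions 2 and 5 hold 5 and 16; after swapping, the array is [20, 14, 16, 19, 23, 5, 13].
Element-by-element contributions:
20 → 14, 16, 19, 5, 13 → 5
14 → 5, 13 → 2
16 → 5, 13 → 2
19 → 5, 13 → 2
23 → 5, 13 → 2
5 → none → 0
13 → none → 0
Sum: 5 + 2 + 2 + 2 + 2 + 0 + 0 = 13

13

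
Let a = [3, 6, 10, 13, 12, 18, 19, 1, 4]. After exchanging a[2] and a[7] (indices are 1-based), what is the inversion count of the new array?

23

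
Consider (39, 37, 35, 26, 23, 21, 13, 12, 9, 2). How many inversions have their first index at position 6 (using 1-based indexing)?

4 such elements

The element at index 6 is 21.
Elements after it: 13, 12, 9, 2
Those smaller than 21: 13, 12, 9, 2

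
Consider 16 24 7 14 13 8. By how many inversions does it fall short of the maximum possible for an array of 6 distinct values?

Maximum inversions for 6 distinct elements is C(6, 2) = 6·5/2 = 15.
Current inversions — for each element, count later smaller elements:
16: 4
24: 4
7: 0
14: 2
13: 1
8: 0
Current total: 4 + 4 + 0 + 2 + 1 + 0 = 11
Shortfall: 15 − 11 = 4

4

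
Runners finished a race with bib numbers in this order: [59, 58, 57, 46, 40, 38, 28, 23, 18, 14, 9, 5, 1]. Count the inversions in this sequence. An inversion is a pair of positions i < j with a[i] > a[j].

There are 78 inversions.

Element-by-element contributions:
59 → 58, 57, 46, 40, 38, 28, 23, 18, 14, 9, 5, 1 → 12
58 → 57, 46, 40, 38, 28, 23, 18, 14, 9, 5, 1 → 11
57 → 46, 40, 38, 28, 23, 18, 14, 9, 5, 1 → 10
46 → 40, 38, 28, 23, 18, 14, 9, 5, 1 → 9
40 → 38, 28, 23, 18, 14, 9, 5, 1 → 8
38 → 28, 23, 18, 14, 9, 5, 1 → 7
28 → 23, 18, 14, 9, 5, 1 → 6
23 → 18, 14, 9, 5, 1 → 5
18 → 14, 9, 5, 1 → 4
14 → 9, 5, 1 → 3
9 → 5, 1 → 2
5 → 1 → 1
1 → none → 0
Sum: 12 + 11 + 10 + 9 + 8 + 7 + 6 + 5 + 4 + 3 + 2 + 1 + 0 = 78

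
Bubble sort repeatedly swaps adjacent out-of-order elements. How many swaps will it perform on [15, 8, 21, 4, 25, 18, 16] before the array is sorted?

9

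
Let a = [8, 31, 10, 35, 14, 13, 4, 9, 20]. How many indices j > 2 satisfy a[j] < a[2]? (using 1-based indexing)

6

The element at index 2 is 31.
Elements after it: 10, 35, 14, 13, 4, 9, 20
Those smaller than 31: 10, 14, 13, 4, 9, 20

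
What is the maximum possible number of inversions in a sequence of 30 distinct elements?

There are 435 inversions.

A reversed (strictly descending) arrangement makes every pair an inversion, giving C(30, 2) inversions.
C(30, 2) = 30·29/2 = 435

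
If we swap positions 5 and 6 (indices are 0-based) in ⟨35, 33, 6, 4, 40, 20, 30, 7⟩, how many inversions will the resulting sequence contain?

Positions 5 and 6 hold 20 and 30; after swapping, the array is [35, 33, 6, 4, 40, 30, 20, 7].
Sweep left to right; for each value list the smaller values that follow it:
35: 6
33: 5
6: 1
4: 0
40: 3
30: 2
20: 1
7: 0
Sum: 6 + 5 + 1 + 0 + 3 + 2 + 1 + 0 = 18

There are 18 inversions.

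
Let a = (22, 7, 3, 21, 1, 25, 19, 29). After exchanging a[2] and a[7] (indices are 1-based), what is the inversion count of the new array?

Positions 2 and 7 hold 7 and 19; after swapping, the array is [22, 19, 3, 21, 1, 25, 7, 29].
Element-by-element contributions:
22: 5
19: 3
3: 1
21: 2
1: 0
25: 1
7: 0
29: 0
Sum: 5 + 3 + 1 + 2 + 0 + 1 + 0 + 0 = 12

12 inversions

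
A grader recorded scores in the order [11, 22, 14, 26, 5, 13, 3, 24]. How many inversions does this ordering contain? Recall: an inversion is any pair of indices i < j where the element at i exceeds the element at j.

Count, for each position, how many later elements it exceeds:
11 → 5, 3 → 2
22 → 14, 5, 13, 3 → 4
14 → 5, 13, 3 → 3
26 → 5, 13, 3, 24 → 4
5 → 3 → 1
13 → 3 → 1
3 → none → 0
24 → none → 0
Sum: 2 + 4 + 3 + 4 + 1 + 1 + 0 + 0 = 15

15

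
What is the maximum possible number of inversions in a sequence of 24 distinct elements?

The maximum occurs when the array is in strictly decreasing order: every one of the C(24, 2) pairs is inverted.
C(24, 2) = 24·23/2 = 276

276 inversions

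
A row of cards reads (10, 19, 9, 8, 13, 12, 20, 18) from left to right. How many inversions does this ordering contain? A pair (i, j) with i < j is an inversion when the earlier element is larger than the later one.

10 inversions

Element-by-element contributions:
10 → 9, 8 → 2
19 → 9, 8, 13, 12, 18 → 5
9 → 8 → 1
8 → none → 0
13 → 12 → 1
12 → none → 0
20 → 18 → 1
18 → none → 0
Sum: 2 + 5 + 1 + 0 + 1 + 0 + 1 + 0 = 10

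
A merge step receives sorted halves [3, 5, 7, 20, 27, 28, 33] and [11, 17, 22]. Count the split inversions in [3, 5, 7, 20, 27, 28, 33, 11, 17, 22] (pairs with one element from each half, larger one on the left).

11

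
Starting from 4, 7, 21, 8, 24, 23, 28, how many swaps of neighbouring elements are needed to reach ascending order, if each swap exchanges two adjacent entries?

The minimum number of adjacent swaps to sort an array equals its inversion count, since every such swap removes exactly one inversion.
Count inversions — for each element, later elements that are smaller:
4: none → 0
7: none → 0
21: 8 → 1
8: none → 0
24: 23 → 1
23: none → 0
28: none → 0
Total inversions: 0 + 0 + 1 + 0 + 1 + 0 + 0 = 2

2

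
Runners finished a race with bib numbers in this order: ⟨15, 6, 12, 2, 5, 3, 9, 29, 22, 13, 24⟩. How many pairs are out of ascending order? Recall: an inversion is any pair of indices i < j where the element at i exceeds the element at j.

Inversions: 19

Element-by-element contributions:
15: 7
6: 3
12: 4
2: 0
5: 1
3: 0
9: 0
29: 3
22: 1
13: 0
24: 0
Sum: 7 + 3 + 4 + 0 + 1 + 0 + 0 + 3 + 1 + 0 + 0 = 19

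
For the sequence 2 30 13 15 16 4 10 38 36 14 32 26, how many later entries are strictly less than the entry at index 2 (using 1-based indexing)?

7

The element at index 2 is 30.
Elements after it: 13, 15, 16, 4, 10, 38, 36, 14, 32, 26
Those smaller than 30: 13, 15, 16, 4, 10, 14, 26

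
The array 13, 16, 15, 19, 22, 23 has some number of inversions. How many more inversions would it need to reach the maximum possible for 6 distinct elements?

Maximum inversions for 6 distinct elements is C(6, 2) = 6·5/2 = 15.
Current inversions — for each element, count later smaller elements:
13: 0
16: 1
15: 0
19: 0
22: 0
23: 0
Current total: 0 + 1 + 0 + 0 + 0 + 0 = 1
Shortfall: 15 − 1 = 14

14 inversions short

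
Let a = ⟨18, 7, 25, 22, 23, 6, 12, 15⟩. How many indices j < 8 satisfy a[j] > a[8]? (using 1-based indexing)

4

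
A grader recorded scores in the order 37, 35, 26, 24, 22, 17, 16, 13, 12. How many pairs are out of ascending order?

Sweep left to right; for each value list the smaller values that follow it:
37: 8
35: 7
26: 6
24: 5
22: 4
17: 3
16: 2
13: 1
12: 0
Sum: 8 + 7 + 6 + 5 + 4 + 3 + 2 + 1 + 0 = 36

36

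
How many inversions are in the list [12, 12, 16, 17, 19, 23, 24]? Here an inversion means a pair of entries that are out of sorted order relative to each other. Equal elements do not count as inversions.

Inversions: 0

Out-of-order index pairs (1-indexed):
(none)
That's 0 pairs.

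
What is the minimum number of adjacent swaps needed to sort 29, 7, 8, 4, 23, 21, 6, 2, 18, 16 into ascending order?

Each adjacent swap fixes exactly one inversion, so the minimum swap count equals the number of inversions.
Count inversions — for each element, later elements that are smaller:
29: 7, 8, 4, 23, 21, 6, 2, 18, 16 → 9
7: 4, 6, 2 → 3
8: 4, 6, 2 → 3
4: 2 → 1
23: 21, 6, 2, 18, 16 → 5
21: 6, 2, 18, 16 → 4
6: 2 → 1
2: none → 0
18: 16 → 1
16: none → 0
Total inversions: 9 + 3 + 3 + 1 + 5 + 4 + 1 + 0 + 1 + 0 = 27

27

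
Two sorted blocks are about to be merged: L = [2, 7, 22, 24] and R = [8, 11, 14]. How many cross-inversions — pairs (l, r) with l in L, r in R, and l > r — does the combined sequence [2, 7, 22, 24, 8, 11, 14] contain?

Count, for every r in R, how many entries of L exceed r:
r = 8: 22, 24 → 2
r = 11: 22, 24 → 2
r = 14: 22, 24 → 2
Cross-inversions: 2 + 2 + 2 = 6

Cross-inversions: 6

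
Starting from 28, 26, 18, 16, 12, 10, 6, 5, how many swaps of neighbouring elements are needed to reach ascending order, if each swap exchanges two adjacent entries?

28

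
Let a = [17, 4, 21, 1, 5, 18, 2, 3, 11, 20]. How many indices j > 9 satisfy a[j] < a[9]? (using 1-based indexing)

0 such elements

The element at index 9 is 11.
Elements after it: 20
None of them are smaller than 11.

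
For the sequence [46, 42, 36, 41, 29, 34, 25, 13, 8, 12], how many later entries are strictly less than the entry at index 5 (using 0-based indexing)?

4

The element at index 5 is 34.
Elements after it: 25, 13, 8, 12
Those smaller than 34: 25, 13, 8, 12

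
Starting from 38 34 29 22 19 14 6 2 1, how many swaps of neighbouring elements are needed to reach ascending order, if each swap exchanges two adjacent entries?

Each adjacent swap fixes exactly one inversion, so the minimum swap count equals the number of inversions.
Count inversions — for each element, later elements that are smaller:
38: 34, 29, 22, 19, 14, 6, 2, 1 → 8
34: 29, 22, 19, 14, 6, 2, 1 → 7
29: 22, 19, 14, 6, 2, 1 → 6
22: 19, 14, 6, 2, 1 → 5
19: 14, 6, 2, 1 → 4
14: 6, 2, 1 → 3
6: 2, 1 → 2
2: 1 → 1
1: none → 0
Total inversions: 8 + 7 + 6 + 5 + 4 + 3 + 2 + 1 + 0 = 36

36 adjacent swaps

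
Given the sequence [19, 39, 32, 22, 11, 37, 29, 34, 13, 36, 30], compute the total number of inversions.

Sweep left to right; for each value list the smaller values that follow it:
19 → 11, 13 → 2
39 → 32, 22, 11, 37, 29, 34, 13, 36, 30 → 9
32 → 22, 11, 29, 13, 30 → 5
22 → 11, 13 → 2
11 → none → 0
37 → 29, 34, 13, 36, 30 → 5
29 → 13 → 1
34 → 13, 30 → 2
13 → none → 0
36 → 30 → 1
30 → none → 0
Sum: 2 + 9 + 5 + 2 + 0 + 5 + 1 + 2 + 0 + 1 + 0 = 27

There are 27 inversions.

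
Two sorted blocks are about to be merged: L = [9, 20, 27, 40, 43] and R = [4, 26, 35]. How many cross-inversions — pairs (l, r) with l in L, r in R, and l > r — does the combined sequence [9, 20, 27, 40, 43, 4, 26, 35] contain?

Count, for every r in R, how many entries of L exceed r:
r = 4: 9, 20, 27, 40, 43 → 5
r = 26: 27, 40, 43 → 3
r = 35: 40, 43 → 2
Cross-inversions: 5 + 3 + 2 = 10

10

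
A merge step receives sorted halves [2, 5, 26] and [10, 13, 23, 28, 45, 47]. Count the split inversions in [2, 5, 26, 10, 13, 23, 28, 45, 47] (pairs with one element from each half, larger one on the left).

Count, for every r in R, how many entries of L exceed r:
r = 10: 26 → 1
r = 13: 26 → 1
r = 23: 26 → 1
r = 28: none → 0
r = 45: none → 0
r = 47: none → 0
Cross-inversions: 1 + 1 + 1 + 0 + 0 + 0 = 3

3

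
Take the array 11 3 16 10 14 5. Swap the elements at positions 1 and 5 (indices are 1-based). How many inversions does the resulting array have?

Positions 1 and 5 hold 11 and 14; after swapping, the array is [14, 3, 16, 10, 11, 5].
Count, for each position, how many later elements it exceeds:
14: 4
3: 0
16: 3
10: 1
11: 1
5: 0
Sum: 4 + 0 + 3 + 1 + 1 + 0 = 9

9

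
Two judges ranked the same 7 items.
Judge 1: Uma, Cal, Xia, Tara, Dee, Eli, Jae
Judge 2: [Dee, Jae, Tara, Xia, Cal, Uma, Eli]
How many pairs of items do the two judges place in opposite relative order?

Assign each item its position (1..7) in the first ordering, then rewrite the second ordering as that position sequence:
positions: Uma→1, Cal→2, Xia→3, Tara→4, Dee→5, Eli→6, Jae→7
second ordering as positions: [5, 7, 4, 3, 2, 1, 6]
Discordant pairs = inversions in this position sequence.
5: 4, 3, 2, 1 → 4
7: 4, 3, 2, 1, 6 → 5
4: 3, 2, 1 → 3
3: 2, 1 → 2
2: 1 → 1
1: 0
6: 0
Total: 4 + 5 + 3 + 2 + 1 + 0 + 0 = 15

15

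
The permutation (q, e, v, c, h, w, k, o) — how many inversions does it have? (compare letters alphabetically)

Element-by-element contributions:
q: 5
e: 1
v: 4
c: 0
h: 0
w: 2
k: 0
o: 0
Sum: 5 + 1 + 4 + 0 + 0 + 2 + 0 + 0 = 12

12 inversions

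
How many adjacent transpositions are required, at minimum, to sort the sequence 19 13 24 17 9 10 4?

There are 17 adjacent swaps.

The minimum number of adjacent swaps to sort an array equals its inversion count, since every such swap removes exactly one inversion.
Count inversions — for each element, later elements that are smaller:
19: 13, 17, 9, 10, 4 → 5
13: 9, 10, 4 → 3
24: 17, 9, 10, 4 → 4
17: 9, 10, 4 → 3
9: 4 → 1
10: 4 → 1
4: none → 0
Total inversions: 5 + 3 + 4 + 3 + 1 + 1 + 0 = 17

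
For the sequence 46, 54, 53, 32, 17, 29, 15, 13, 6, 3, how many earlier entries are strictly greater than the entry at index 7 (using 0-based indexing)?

7

The element at index 7 is 13.
Elements before it: 46, 54, 53, 32, 17, 29, 15
Those larger than 13: 46, 54, 53, 32, 17, 29, 15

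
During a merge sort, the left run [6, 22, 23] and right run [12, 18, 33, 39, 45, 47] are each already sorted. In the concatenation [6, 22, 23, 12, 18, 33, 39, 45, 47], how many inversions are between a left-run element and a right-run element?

4 cross-inversions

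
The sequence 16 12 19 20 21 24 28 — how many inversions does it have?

Out-of-order index pairs (1-indexed):
(1,2): 16 > 12
That's 1 pair.

Out-of-order pairs: 1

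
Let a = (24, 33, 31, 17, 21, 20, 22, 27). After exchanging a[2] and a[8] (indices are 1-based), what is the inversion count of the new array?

Positions 2 and 8 hold 33 and 27; after swapping, the array is [24, 27, 31, 17, 21, 20, 22, 33].
Count, for each position, how many later elements it exceeds:
24: 4
27: 4
31: 4
17: 0
21: 1
20: 0
22: 0
33: 0
Sum: 4 + 4 + 4 + 0 + 1 + 0 + 0 + 0 = 13

13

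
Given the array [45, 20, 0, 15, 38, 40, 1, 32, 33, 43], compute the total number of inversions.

Element-by-element contributions:
45 → 20, 0, 15, 38, 40, 1, 32, 33, 43 → 9
20 → 0, 15, 1 → 3
0 → none → 0
15 → 1 → 1
38 → 1, 32, 33 → 3
40 → 1, 32, 33 → 3
1 → none → 0
32 → none → 0
33 → none → 0
43 → none → 0
Sum: 9 + 3 + 0 + 1 + 3 + 3 + 0 + 0 + 0 + 0 = 19

19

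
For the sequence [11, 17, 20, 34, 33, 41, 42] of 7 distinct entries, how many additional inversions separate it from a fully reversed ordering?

Maximum inversions for 7 distinct elements is C(7, 2) = 7·6/2 = 21.
Current inversions — for each element, count later smaller elements:
11: 0
17: 0
20: 0
34: 1
33: 0
41: 0
42: 0
Current total: 0 + 0 + 0 + 1 + 0 + 0 + 0 = 1
Shortfall: 21 − 1 = 20

20 inversions short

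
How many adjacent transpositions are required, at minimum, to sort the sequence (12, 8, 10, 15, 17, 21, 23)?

The minimum number of adjacent swaps to sort an array equals its inversion count, since every such swap removes exactly one inversion.
Count inversions — for each element, later elements that are smaller:
12: 8, 10 → 2
8: none → 0
10: none → 0
15: none → 0
17: none → 0
21: none → 0
23: none → 0
Total inversions: 2 + 0 + 0 + 0 + 0 + 0 + 0 = 2

2 swaps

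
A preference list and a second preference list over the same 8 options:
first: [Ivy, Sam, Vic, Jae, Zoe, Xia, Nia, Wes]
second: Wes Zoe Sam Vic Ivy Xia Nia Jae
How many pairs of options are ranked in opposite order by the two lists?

15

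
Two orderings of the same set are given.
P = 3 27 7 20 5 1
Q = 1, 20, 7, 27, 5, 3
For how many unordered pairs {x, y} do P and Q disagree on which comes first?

There are 12 disagreeing pairs.

Assign each item its position (1..6) in the first ordering, then rewrite the second ordering as that position sequence:
positions: 3→1, 27→2, 7→3, 20→4, 5→5, 1→6
second ordering as positions: [6, 4, 3, 2, 5, 1]
Discordant pairs = inversions in this position sequence.
6: 4, 3, 2, 5, 1 → 5
4: 3, 2, 1 → 3
3: 2, 1 → 2
2: 1 → 1
5: 1 → 1
1: 0
Total: 5 + 3 + 2 + 1 + 1 + 0 = 12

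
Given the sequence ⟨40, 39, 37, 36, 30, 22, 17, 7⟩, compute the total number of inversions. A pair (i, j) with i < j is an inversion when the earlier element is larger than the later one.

Count, for each position, how many later elements it exceeds:
40: 7
39: 6
37: 5
36: 4
30: 3
22: 2
17: 1
7: 0
Sum: 7 + 6 + 5 + 4 + 3 + 2 + 1 + 0 = 28

Out-of-order pairs: 28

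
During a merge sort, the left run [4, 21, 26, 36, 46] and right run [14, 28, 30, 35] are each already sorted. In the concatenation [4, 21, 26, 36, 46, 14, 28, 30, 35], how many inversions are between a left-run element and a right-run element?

There are 10 split inversions.

Count, for every r in R, how many entries of L exceed r:
r = 14: 21, 26, 36, 46 → 4
r = 28: 36, 46 → 2
r = 30: 36, 46 → 2
r = 35: 36, 46 → 2
Cross-inversions: 4 + 2 + 2 + 2 = 10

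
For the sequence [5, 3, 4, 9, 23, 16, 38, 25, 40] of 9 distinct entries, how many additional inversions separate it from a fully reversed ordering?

32

Maximum inversions for 9 distinct elements is C(9, 2) = 9·8/2 = 36.
Current inversions — for each element, count later smaller elements:
5: 2
3: 0
4: 0
9: 0
23: 1
16: 0
38: 1
25: 0
40: 0
Current total: 2 + 0 + 0 + 0 + 1 + 0 + 1 + 0 + 0 = 4
Shortfall: 36 − 4 = 32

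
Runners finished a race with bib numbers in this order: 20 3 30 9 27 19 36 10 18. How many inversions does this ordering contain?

Sweep left to right; for each value list the smaller values that follow it:
20 → 3, 9, 19, 10, 18 → 5
3 → none → 0
30 → 9, 27, 19, 10, 18 → 5
9 → none → 0
27 → 19, 10, 18 → 3
19 → 10, 18 → 2
36 → 10, 18 → 2
10 → none → 0
18 → none → 0
Sum: 5 + 0 + 5 + 0 + 3 + 2 + 2 + 0 + 0 = 17

17 inversions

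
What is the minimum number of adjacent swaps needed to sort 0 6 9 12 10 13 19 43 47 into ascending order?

The minimum number of adjacent swaps to sort an array equals its inversion count, since every such swap removes exactly one inversion.
Count inversions — for each element, later elements that are smaller:
0: none → 0
6: none → 0
9: none → 0
12: 10 → 1
10: none → 0
13: none → 0
19: none → 0
43: none → 0
47: none → 0
Total inversions: 0 + 0 + 0 + 1 + 0 + 0 + 0 + 0 + 0 = 1

1 adjacent swap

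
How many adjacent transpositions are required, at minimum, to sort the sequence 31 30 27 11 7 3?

The minimum number of adjacent swaps to sort an array equals its inversion count, since every such swap removes exactly one inversion.
Count inversions — for each element, later elements that are smaller:
31: 30, 27, 11, 7, 3 → 5
30: 27, 11, 7, 3 → 4
27: 11, 7, 3 → 3
11: 7, 3 → 2
7: 3 → 1
3: none → 0
Total inversions: 5 + 4 + 3 + 2 + 1 + 0 = 15

There are 15 swaps.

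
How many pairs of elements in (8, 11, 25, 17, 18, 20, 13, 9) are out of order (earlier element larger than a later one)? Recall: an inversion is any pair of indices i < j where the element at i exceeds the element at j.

13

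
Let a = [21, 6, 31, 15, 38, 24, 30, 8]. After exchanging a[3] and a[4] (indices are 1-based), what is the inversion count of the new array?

12 inversions

Positions 3 and 4 hold 31 and 15; after swapping, the array is [21, 6, 15, 31, 38, 24, 30, 8].
Count, for each position, how many later elements it exceeds:
21 → 6, 15, 8 → 3
6 → none → 0
15 → 8 → 1
31 → 24, 30, 8 → 3
38 → 24, 30, 8 → 3
24 → 8 → 1
30 → 8 → 1
8 → none → 0
Sum: 3 + 0 + 1 + 3 + 3 + 1 + 1 + 0 = 12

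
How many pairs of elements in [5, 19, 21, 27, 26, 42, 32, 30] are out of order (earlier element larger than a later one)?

4

For each element, count later entries that are smaller:
5 → none → 0
19 → none → 0
21 → none → 0
27 → 26 → 1
26 → none → 0
42 → 32, 30 → 2
32 → 30 → 1
30 → none → 0
Sum: 0 + 0 + 0 + 1 + 0 + 2 + 1 + 0 = 4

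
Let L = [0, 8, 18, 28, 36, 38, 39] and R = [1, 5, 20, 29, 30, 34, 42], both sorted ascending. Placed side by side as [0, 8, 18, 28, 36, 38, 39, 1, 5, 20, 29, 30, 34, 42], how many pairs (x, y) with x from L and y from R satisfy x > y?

25

Take each right-half value and tally the left-half values above it:
r = 1: 8, 18, 28, 36, 38, 39 → 6
r = 5: 8, 18, 28, 36, 38, 39 → 6
r = 20: 28, 36, 38, 39 → 4
r = 29: 36, 38, 39 → 3
r = 30: 36, 38, 39 → 3
r = 34: 36, 38, 39 → 3
r = 42: none → 0
Cross-inversions: 6 + 6 + 4 + 3 + 3 + 3 + 0 = 25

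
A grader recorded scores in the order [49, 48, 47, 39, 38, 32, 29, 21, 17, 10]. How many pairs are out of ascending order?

45

For each element, count later entries that are smaller:
49 → 48, 47, 39, 38, 32, 29, 21, 17, 10 → 9
48 → 47, 39, 38, 32, 29, 21, 17, 10 → 8
47 → 39, 38, 32, 29, 21, 17, 10 → 7
39 → 38, 32, 29, 21, 17, 10 → 6
38 → 32, 29, 21, 17, 10 → 5
32 → 29, 21, 17, 10 → 4
29 → 21, 17, 10 → 3
21 → 17, 10 → 2
17 → 10 → 1
10 → none → 0
Sum: 9 + 8 + 7 + 6 + 5 + 4 + 3 + 2 + 1 + 0 = 45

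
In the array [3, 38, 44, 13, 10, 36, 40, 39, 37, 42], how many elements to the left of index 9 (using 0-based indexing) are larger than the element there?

1

The element at index 9 is 42.
Elements before it: 3, 38, 44, 13, 10, 36, 40, 39, 37
Those larger than 42: 44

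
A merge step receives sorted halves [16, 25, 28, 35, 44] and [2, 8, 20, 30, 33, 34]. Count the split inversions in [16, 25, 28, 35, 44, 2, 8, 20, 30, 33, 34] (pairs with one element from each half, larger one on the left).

20 cross-inversions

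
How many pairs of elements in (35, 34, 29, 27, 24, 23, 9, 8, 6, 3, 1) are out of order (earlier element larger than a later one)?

For each element, count later entries that are smaller:
35 → 34, 29, 27, 24, 23, 9, 8, 6, 3, 1 → 10
34 → 29, 27, 24, 23, 9, 8, 6, 3, 1 → 9
29 → 27, 24, 23, 9, 8, 6, 3, 1 → 8
27 → 24, 23, 9, 8, 6, 3, 1 → 7
24 → 23, 9, 8, 6, 3, 1 → 6
23 → 9, 8, 6, 3, 1 → 5
9 → 8, 6, 3, 1 → 4
8 → 6, 3, 1 → 3
6 → 3, 1 → 2
3 → 1 → 1
1 → none → 0
Sum: 10 + 9 + 8 + 7 + 6 + 5 + 4 + 3 + 2 + 1 + 0 = 55

There are 55 inversions.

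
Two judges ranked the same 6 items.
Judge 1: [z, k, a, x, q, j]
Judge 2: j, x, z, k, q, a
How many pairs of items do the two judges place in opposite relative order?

9 discordant pairs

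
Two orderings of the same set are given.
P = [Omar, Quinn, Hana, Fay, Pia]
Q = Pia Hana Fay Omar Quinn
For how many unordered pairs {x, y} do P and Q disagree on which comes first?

8 disagreeing pairs

Assign each item its position (1..5) in the first ordering, then rewrite the second ordering as that position sequence:
positions: Omar→1, Quinn→2, Hana→3, Fay→4, Pia→5
second ordering as positions: [5, 3, 4, 1, 2]
Discordant pairs = inversions in this position sequence.
5: 3, 4, 1, 2 → 4
3: 1, 2 → 2
4: 1, 2 → 2
1: 0
2: 0
Total: 4 + 2 + 2 + 0 + 0 = 8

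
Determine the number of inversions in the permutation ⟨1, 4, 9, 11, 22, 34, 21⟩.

Inversion pairs (indices are 1-based):
(5,7): 22 > 21
(6,7): 34 > 21
That's 2 pairs.

2 inversions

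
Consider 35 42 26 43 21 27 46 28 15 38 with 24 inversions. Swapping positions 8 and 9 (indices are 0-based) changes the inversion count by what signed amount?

+1

Positions 8 and 9 hold 15 and 38; after swapping, the array is [35, 42, 26, 43, 21, 27, 46, 28, 38, 15].
For each element, count later entries that are smaller:
35: 5
42: 6
26: 2
43: 5
21: 1
27: 1
46: 3
28: 1
38: 1
15: 0
Sum: 5 + 6 + 2 + 5 + 1 + 1 + 3 + 1 + 1 + 0 = 25
Change: 25 − 24 = +1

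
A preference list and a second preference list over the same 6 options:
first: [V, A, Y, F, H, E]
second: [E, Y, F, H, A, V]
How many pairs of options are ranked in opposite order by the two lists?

Assign each item its position (1..6) in the first ordering, then rewrite the second ordering as that position sequence:
positions: V→1, A→2, Y→3, F→4, H→5, E→6
second ordering as positions: [6, 3, 4, 5, 2, 1]
Discordant pairs = inversions in this position sequence.
6: 3, 4, 5, 2, 1 → 5
3: 2, 1 → 2
4: 2, 1 → 2
5: 2, 1 → 2
2: 1 → 1
1: 0
Total: 5 + 2 + 2 + 2 + 1 + 0 = 12

12 pairs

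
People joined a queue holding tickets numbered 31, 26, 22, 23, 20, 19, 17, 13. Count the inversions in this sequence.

27

Count, for each position, how many later elements it exceeds:
31: 7
26: 6
22: 4
23: 4
20: 3
19: 2
17: 1
13: 0
Sum: 7 + 6 + 4 + 4 + 3 + 2 + 1 + 0 = 27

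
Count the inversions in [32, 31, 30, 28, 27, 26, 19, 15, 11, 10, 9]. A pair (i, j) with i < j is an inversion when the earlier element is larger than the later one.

Element-by-element contributions:
32 → 31, 30, 28, 27, 26, 19, 15, 11, 10, 9 → 10
31 → 30, 28, 27, 26, 19, 15, 11, 10, 9 → 9
30 → 28, 27, 26, 19, 15, 11, 10, 9 → 8
28 → 27, 26, 19, 15, 11, 10, 9 → 7
27 → 26, 19, 15, 11, 10, 9 → 6
26 → 19, 15, 11, 10, 9 → 5
19 → 15, 11, 10, 9 → 4
15 → 11, 10, 9 → 3
11 → 10, 9 → 2
10 → 9 → 1
9 → none → 0
Sum: 10 + 9 + 8 + 7 + 6 + 5 + 4 + 3 + 2 + 1 + 0 = 55

55 inversions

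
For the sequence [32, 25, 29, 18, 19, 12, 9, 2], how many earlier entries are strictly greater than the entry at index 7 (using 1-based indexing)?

The element at index 7 is 9.
Elements before it: 32, 25, 29, 18, 19, 12
Those larger than 9: 32, 25, 29, 18, 19, 12

6 such elements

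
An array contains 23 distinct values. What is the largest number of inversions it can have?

Inversions: 253

The maximum occurs when the array is in strictly decreasing order: every one of the C(23, 2) pairs is inverted.
C(23, 2) = 23·22/2 = 253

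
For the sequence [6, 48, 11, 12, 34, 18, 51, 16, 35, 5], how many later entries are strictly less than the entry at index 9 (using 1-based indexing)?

1

The element at index 9 is 35.
Elements after it: 5
Those smaller than 35: 5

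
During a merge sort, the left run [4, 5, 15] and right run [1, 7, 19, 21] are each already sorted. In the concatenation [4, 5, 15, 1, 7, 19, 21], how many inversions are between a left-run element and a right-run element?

4

Count, for every r in R, how many entries of L exceed r:
r = 1: 4, 5, 15 → 3
r = 7: 15 → 1
r = 19: none → 0
r = 21: none → 0
Cross-inversions: 3 + 1 + 0 + 0 = 4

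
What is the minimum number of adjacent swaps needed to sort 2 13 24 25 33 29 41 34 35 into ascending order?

The minimum number of adjacent swaps to sort an array equals its inversion count, since every such swap removes exactly one inversion.
Count inversions — for each element, later elements that are smaller:
2: none → 0
13: none → 0
24: none → 0
25: none → 0
33: 29 → 1
29: none → 0
41: 34, 35 → 2
34: none → 0
35: none → 0
Total inversions: 0 + 0 + 0 + 0 + 1 + 0 + 2 + 0 + 0 = 3

3 swaps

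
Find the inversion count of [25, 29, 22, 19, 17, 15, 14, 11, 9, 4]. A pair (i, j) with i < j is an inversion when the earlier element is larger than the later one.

For each element, count later entries that are smaller:
25 → 22, 19, 17, 15, 14, 11, 9, 4 → 8
29 → 22, 19, 17, 15, 14, 11, 9, 4 → 8
22 → 19, 17, 15, 14, 11, 9, 4 → 7
19 → 17, 15, 14, 11, 9, 4 → 6
17 → 15, 14, 11, 9, 4 → 5
15 → 14, 11, 9, 4 → 4
14 → 11, 9, 4 → 3
11 → 9, 4 → 2
9 → 4 → 1
4 → none → 0
Sum: 8 + 8 + 7 + 6 + 5 + 4 + 3 + 2 + 1 + 0 = 44

There are 44 inversions.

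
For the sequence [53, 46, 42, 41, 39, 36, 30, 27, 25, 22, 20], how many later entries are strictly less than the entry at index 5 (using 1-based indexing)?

The element at index 5 is 39.
Elements after it: 36, 30, 27, 25, 22, 20
Those smaller than 39: 36, 30, 27, 25, 22, 20

6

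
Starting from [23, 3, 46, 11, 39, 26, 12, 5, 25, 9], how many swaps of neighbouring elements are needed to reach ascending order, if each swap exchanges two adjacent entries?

There are 26 adjacent swaps.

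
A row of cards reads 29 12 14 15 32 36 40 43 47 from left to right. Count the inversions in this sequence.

There are 3 inversions.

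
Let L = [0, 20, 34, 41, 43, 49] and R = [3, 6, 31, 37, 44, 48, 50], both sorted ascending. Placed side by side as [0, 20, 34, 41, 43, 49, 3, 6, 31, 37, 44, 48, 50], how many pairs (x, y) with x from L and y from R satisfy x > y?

Count, for every r in R, how many entries of L exceed r:
r = 3: 20, 34, 41, 43, 49 → 5
r = 6: 20, 34, 41, 43, 49 → 5
r = 31: 34, 41, 43, 49 → 4
r = 37: 41, 43, 49 → 3
r = 44: 49 → 1
r = 48: 49 → 1
r = 50: none → 0
Cross-inversions: 5 + 5 + 4 + 3 + 1 + 1 + 0 = 19

19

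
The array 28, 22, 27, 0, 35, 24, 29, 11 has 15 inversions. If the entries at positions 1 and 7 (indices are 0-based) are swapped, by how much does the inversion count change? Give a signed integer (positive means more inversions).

-1

Positions 1 and 7 hold 22 and 11; after swapping, the array is [28, 11, 27, 0, 35, 24, 29, 22].
For each element, count later entries that are smaller:
28: 5
11: 1
27: 3
0: 0
35: 3
24: 1
29: 1
22: 0
Sum: 5 + 1 + 3 + 0 + 3 + 1 + 1 + 0 = 14
Change: 14 − 15 = -1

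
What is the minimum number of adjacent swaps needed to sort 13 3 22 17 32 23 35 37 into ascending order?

Minimum adjacent swaps = number of inversions (each swap of adjacent out-of-order elements removes one inversion and no swap can remove more).
Count inversions — for each element, later elements that are smaller:
13: 3 → 1
3: none → 0
22: 17 → 1
17: none → 0
32: 23 → 1
23: none → 0
35: none → 0
37: none → 0
Total inversions: 1 + 0 + 1 + 0 + 1 + 0 + 0 + 0 = 3

3 adjacent swaps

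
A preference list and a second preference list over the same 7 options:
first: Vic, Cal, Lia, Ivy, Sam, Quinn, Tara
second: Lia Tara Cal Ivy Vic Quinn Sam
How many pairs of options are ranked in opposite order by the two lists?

10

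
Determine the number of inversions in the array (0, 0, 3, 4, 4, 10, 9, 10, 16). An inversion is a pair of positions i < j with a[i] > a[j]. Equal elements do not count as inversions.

Count, for each position, how many later elements it exceeds:
0: 0
0: 0
3: 0
4: 0
4: 0
10: 1
9: 0
10: 0
16: 0
Sum: 0 + 0 + 0 + 0 + 0 + 1 + 0 + 0 + 0 = 1

1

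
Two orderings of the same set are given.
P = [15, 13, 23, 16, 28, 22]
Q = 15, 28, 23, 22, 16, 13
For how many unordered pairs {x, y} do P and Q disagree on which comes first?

Assign each item its position (1..6) in the first ordering, then rewrite the second ordering as that position sequence:
positions: 15→1, 13→2, 23→3, 16→4, 28→5, 22→6
second ordering as positions: [1, 5, 3, 6, 4, 2]
Discordant pairs = inversions in this position sequence.
1: 0
5: 3, 4, 2 → 3
3: 2 → 1
6: 4, 2 → 2
4: 2 → 1
2: 0
Total: 0 + 3 + 1 + 2 + 1 + 0 = 7

There are 7 disagreeing pairs.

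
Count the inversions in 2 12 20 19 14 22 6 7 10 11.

Element-by-element contributions:
2 → none → 0
12 → 6, 7, 10, 11 → 4
20 → 19, 14, 6, 7, 10, 11 → 6
19 → 14, 6, 7, 10, 11 → 5
14 → 6, 7, 10, 11 → 4
22 → 6, 7, 10, 11 → 4
6 → none → 0
7 → none → 0
10 → none → 0
11 → none → 0
Sum: 0 + 4 + 6 + 5 + 4 + 4 + 0 + 0 + 0 + 0 = 23

Inversions: 23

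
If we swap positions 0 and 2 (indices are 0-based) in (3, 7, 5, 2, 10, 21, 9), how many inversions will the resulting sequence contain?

7 inversions

Positions 0 and 2 hold 3 and 5; after swapping, the array is [5, 7, 3, 2, 10, 21, 9].
Element-by-element contributions:
5: 2
7: 2
3: 1
2: 0
10: 1
21: 1
9: 0
Sum: 2 + 2 + 1 + 0 + 1 + 1 + 0 = 7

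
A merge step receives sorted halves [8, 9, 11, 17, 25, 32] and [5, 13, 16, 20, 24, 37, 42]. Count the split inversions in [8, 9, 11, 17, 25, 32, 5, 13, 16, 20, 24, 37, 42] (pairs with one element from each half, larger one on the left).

16

For each element r of the right run, count left-run elements greater than r:
r = 5: 8, 9, 11, 17, 25, 32 → 6
r = 13: 17, 25, 32 → 3
r = 16: 17, 25, 32 → 3
r = 20: 25, 32 → 2
r = 24: 25, 32 → 2
r = 37: none → 0
r = 42: none → 0
Cross-inversions: 6 + 3 + 3 + 2 + 2 + 0 + 0 = 16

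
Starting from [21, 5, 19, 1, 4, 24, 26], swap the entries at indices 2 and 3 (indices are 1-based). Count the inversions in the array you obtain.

Positions 2 and 3 hold 5 and 19; after swapping, the array is [21, 19, 5, 1, 4, 24, 26].
Element-by-element contributions:
21 → 19, 5, 1, 4 → 4
19 → 5, 1, 4 → 3
5 → 1, 4 → 2
1 → none → 0
4 → none → 0
24 → none → 0
26 → none → 0
Sum: 4 + 3 + 2 + 0 + 0 + 0 + 0 = 9

9 inversions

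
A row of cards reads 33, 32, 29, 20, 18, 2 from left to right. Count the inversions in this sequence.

15

For each element, count later entries that are smaller:
33 → 32, 29, 20, 18, 2 → 5
32 → 29, 20, 18, 2 → 4
29 → 20, 18, 2 → 3
20 → 18, 2 → 2
18 → 2 → 1
2 → none → 0
Sum: 5 + 4 + 3 + 2 + 1 + 0 = 15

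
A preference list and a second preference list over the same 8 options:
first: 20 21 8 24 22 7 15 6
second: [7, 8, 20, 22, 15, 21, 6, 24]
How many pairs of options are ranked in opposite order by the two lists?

Assign each item its position (1..8) in the first ordering, then rewrite the second ordering as that position sequence:
positions: 20→1, 21→2, 8→3, 24→4, 22→5, 7→6, 15→7, 6→8
second ordering as positions: [6, 3, 1, 5, 7, 2, 8, 4]
Discordant pairs = inversions in this position sequence.
6: 3, 1, 5, 2, 4 → 5
3: 1, 2 → 2
1: 0
5: 2, 4 → 2
7: 2, 4 → 2
2: 0
8: 4 → 1
4: 0
Total: 5 + 2 + 0 + 2 + 2 + 0 + 1 + 0 = 12

12 pairs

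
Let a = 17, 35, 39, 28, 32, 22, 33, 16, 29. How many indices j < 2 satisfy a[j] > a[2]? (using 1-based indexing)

0 such elements

The element at index 2 is 35.
Elements before it: 17
None of them are larger than 35.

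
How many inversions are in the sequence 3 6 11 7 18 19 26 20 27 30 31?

2 inversions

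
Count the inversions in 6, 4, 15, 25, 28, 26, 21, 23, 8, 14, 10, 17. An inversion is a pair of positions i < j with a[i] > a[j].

32 inversions

Count, for each position, how many later elements it exceeds:
6 → 4 → 1
4 → none → 0
15 → 8, 14, 10 → 3
25 → 21, 23, 8, 14, 10, 17 → 6
28 → 26, 21, 23, 8, 14, 10, 17 → 7
26 → 21, 23, 8, 14, 10, 17 → 6
21 → 8, 14, 10, 17 → 4
23 → 8, 14, 10, 17 → 4
8 → none → 0
14 → 10 → 1
10 → none → 0
17 → none → 0
Sum: 1 + 0 + 3 + 6 + 7 + 6 + 4 + 4 + 0 + 1 + 0 + 0 = 32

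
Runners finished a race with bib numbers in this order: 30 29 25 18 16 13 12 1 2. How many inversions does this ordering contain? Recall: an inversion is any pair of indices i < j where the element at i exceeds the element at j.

There are 35 out-of-order pairs.

Count, for each position, how many later elements it exceeds:
30: 8
29: 7
25: 6
18: 5
16: 4
13: 3
12: 2
1: 0
2: 0
Sum: 8 + 7 + 6 + 5 + 4 + 3 + 2 + 0 + 0 = 35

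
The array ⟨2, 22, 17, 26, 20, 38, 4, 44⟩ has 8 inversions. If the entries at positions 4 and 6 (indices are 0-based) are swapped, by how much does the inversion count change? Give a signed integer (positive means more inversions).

Positions 4 and 6 hold 20 and 4; after swapping, the array is [2, 22, 17, 26, 4, 38, 20, 44].
For each element, count later entries that are smaller:
2 → none → 0
22 → 17, 4, 20 → 3
17 → 4 → 1
26 → 4, 20 → 2
4 → none → 0
38 → 20 → 1
20 → none → 0
44 → none → 0
Sum: 0 + 3 + 1 + 2 + 0 + 1 + 0 + 0 = 7
Change: 7 − 8 = -1

-1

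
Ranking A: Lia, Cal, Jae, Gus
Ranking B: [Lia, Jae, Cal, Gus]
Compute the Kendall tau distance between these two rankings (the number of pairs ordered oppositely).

Discordant pairs: 1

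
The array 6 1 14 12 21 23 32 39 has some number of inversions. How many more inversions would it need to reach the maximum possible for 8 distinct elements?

26 inversions short

Maximum inversions for 8 distinct elements is C(8, 2) = 8·7/2 = 28.
Current inversions — for each element, count later smaller elements:
6: 1
1: 0
14: 1
12: 0
21: 0
23: 0
32: 0
39: 0
Current total: 1 + 0 + 1 + 0 + 0 + 0 + 0 + 0 = 2
Shortfall: 28 − 2 = 26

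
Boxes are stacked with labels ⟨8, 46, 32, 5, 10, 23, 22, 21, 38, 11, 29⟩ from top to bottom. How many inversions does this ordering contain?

There are 25 inversions.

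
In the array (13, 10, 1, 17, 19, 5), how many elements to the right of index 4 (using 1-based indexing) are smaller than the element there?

1 such element

The element at index 4 is 17.
Elements after it: 19, 5
Those smaller than 17: 5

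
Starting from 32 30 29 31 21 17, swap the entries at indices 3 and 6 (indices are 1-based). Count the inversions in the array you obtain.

There are 10 inversions.

Positions 3 and 6 hold 29 and 17; after swapping, the array is [32, 30, 17, 31, 21, 29].
Count, for each position, how many later elements it exceeds:
32: 5
30: 3
17: 0
31: 2
21: 0
29: 0
Sum: 5 + 3 + 0 + 2 + 0 + 0 = 10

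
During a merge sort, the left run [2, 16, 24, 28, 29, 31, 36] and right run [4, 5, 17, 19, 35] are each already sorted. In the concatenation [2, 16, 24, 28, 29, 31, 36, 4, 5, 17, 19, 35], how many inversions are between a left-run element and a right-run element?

23

Count, for every r in R, how many entries of L exceed r:
r = 4: 16, 24, 28, 29, 31, 36 → 6
r = 5: 16, 24, 28, 29, 31, 36 → 6
r = 17: 24, 28, 29, 31, 36 → 5
r = 19: 24, 28, 29, 31, 36 → 5
r = 35: 36 → 1
Cross-inversions: 6 + 6 + 5 + 5 + 1 = 23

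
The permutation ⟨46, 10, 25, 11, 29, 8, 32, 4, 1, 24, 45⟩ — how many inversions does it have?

Inversions: 31

For each element, count later entries that are smaller:
46 → 10, 25, 11, 29, 8, 32, 4, 1, 24, 45 → 10
10 → 8, 4, 1 → 3
25 → 11, 8, 4, 1, 24 → 5
11 → 8, 4, 1 → 3
29 → 8, 4, 1, 24 → 4
8 → 4, 1 → 2
32 → 4, 1, 24 → 3
4 → 1 → 1
1 → none → 0
24 → none → 0
45 → none → 0
Sum: 10 + 3 + 5 + 3 + 4 + 2 + 3 + 1 + 0 + 0 + 0 = 31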